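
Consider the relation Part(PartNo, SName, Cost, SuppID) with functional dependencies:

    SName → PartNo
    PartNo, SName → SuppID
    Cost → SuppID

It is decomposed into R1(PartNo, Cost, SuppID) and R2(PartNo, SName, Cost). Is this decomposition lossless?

Common attributes: R1 ∩ R2 = {PartNo, Cost}.
Closure of {PartNo, Cost}: Cost → SuppID applies, adding SuppID. So (PartNo, Cost)⁺ = {PartNo, Cost, SuppID}.
This closure contains every attribute of R1, so R1 ∩ R2 → R1. The join is lossless.

Yes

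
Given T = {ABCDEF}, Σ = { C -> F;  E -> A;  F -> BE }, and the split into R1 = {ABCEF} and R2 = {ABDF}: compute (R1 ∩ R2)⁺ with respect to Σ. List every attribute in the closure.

ABEF

R1 ∩ R2 = {ABF}.
F → BE applies, adding E
Closure: {ABEF}.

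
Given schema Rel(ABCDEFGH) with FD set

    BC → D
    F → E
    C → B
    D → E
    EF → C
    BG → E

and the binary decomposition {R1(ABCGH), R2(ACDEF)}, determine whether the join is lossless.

Common attributes: R1 ∩ R2 = {AC}.
Closure of {AC}: C → B applies, adding B; BC → D applies, adding D; D → E applies, adding E. So (AC)⁺ = {ABCDE}.
The closure contains neither all of R1 = {ABCGH} nor all of R2 = {ACDEF}, so the common attributes are not a superkey of either fragment. The join is lossy.

No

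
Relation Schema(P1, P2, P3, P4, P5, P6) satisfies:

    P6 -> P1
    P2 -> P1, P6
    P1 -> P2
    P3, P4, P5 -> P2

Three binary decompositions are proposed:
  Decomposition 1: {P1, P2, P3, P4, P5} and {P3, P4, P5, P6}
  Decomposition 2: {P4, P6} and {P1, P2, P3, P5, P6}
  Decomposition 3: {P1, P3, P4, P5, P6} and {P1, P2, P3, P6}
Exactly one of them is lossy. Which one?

Decomposition 1: common = {P3, P4, P5}, closure = {P1, P2, P3, P4, P5, P6} → lossless.
Decomposition 2: common = {P6}, closure = {P1, P2, P6} → lossy.
Decomposition 3: common = {P1, P3, P6}, closure = {P1, P2, P3, P6} → lossless.

Decomposition 2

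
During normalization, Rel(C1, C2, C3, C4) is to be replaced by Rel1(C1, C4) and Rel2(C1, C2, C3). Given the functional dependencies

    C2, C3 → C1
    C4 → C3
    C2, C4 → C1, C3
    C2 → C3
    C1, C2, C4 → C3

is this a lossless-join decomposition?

No

Common attributes: Rel1 ∩ Rel2 = {C1}.
No dependency enlarges {C1}, so (C1)⁺ = {C1}.
The closure contains neither all of Rel1 = {C1, C4} nor all of Rel2 = {C1, C2, C3}, so the common attributes are not a superkey of either fragment. The join is lossy.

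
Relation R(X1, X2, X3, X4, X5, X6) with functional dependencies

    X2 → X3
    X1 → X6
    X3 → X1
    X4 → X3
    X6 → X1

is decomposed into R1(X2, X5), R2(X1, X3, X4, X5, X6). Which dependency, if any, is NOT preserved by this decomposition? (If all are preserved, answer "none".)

Check X2 → X3: no single fragment contains all of {X2, X3}, and the restricted closure of {X2} across the fragments never reaches {X3}.
X1 → X6 is preserved.
X3 → X1 is preserved.
X4 → X3 is preserved.
X6 → X1 is preserved.

X2 → X3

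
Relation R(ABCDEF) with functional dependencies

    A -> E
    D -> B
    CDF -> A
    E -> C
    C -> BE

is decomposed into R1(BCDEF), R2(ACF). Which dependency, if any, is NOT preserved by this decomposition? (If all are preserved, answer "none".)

CDF -> A

Check CDF → A: no single fragment contains all of {ACDF}, and the restricted closure of {CDF} across the fragments never reaches {A}.
A → E is preserved.
D → B is preserved.
E → C is preserved.
C → BE is preserved.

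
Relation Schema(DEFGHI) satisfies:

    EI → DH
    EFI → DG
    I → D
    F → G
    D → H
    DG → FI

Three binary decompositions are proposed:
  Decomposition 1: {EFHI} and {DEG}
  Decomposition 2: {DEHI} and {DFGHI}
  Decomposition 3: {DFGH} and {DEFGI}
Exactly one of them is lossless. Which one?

Decomposition 3

Decomposition 1: common = {E}, closure = {E} → lossy.
Decomposition 2: common = {DHI}, closure = {DHI} → lossy.
Decomposition 3: common = {DFG}, closure = {DFGHI} → lossless.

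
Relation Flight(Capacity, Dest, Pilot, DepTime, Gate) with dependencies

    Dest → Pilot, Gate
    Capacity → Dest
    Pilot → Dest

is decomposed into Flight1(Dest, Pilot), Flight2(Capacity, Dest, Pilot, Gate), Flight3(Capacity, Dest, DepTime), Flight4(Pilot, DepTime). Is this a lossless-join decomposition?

Yes

Chase test. Columns are Capacity, Dest, Pilot, DepTime, Gate; row i has aⱼ where attribute j ∈ Flighti, else bᵢⱼ.
Initial tableau (one row per fragment):
  row 1: b11 a2 a3 b14 b15
  row 2: a1 a2 a3 b24 a5
  row 3: a1 a2 b33 a4 b35
  row 4: b41 b42 a3 a4 b45
Rows 1 and 2 agree on Dest; apply Dest→Pilot, Gate and equate their Pilot, Gate entries.
Rows 1 and 3 agree on Dest; apply Dest→Pilot, Gate and equate their Pilot, Gate entries.
Rows 1 and 4 agree on Pilot; apply Pilot→Dest and equate their Dest entries.
Rows 1 and 4 agree on Dest; apply Dest→Pilot, Gate and equate their Pilot, Gate entries.
Row 3 is now all distinguished symbols — the join is lossless.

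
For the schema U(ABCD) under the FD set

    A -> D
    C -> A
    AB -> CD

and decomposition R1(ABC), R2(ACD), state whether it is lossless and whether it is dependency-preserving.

lossless and dependency-preserving

Lossless test: (AC)⁺ = {ACD}, which contains all of one fragment — lossless.
Dependency preservation: AB → CD is not contained in any single fragment, but the restricted closure of its left-hand side across the fragments still reaches the right-hand side; the remaining FDs each lie inside some fragment. All dependencies are preserved.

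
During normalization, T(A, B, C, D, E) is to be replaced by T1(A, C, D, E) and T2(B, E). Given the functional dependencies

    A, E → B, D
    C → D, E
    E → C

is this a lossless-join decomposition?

No

Common attributes: T1 ∩ T2 = {E}.
Closure of {E}: E → C applies, adding C; C → D, E applies, adding D. So (E)⁺ = {C, D, E}.
The closure contains neither all of T1 = {A, C, D, E} nor all of T2 = {B, E}, so the common attributes are not a superkey of either fragment. The join is lossy.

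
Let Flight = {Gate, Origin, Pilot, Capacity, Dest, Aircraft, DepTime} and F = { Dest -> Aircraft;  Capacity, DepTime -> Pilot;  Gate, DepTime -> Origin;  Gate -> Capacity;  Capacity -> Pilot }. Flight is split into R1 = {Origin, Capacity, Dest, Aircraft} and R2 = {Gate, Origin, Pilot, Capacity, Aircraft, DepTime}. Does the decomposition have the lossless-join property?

No

Common attributes: R1 ∩ R2 = {Origin, Capacity, Aircraft}.
Closure of {Origin, Capacity, Aircraft}: Capacity → Pilot applies, adding Pilot. So (Origin, Capacity, Aircraft)⁺ = {Origin, Pilot, Capacity, Aircraft}.
The closure contains neither all of R1 = {Origin, Capacity, Dest, Aircraft} nor all of R2 = {Gate, Origin, Pilot, Capacity, Aircraft, DepTime}, so the common attributes are not a superkey of either fragment. The join is lossy.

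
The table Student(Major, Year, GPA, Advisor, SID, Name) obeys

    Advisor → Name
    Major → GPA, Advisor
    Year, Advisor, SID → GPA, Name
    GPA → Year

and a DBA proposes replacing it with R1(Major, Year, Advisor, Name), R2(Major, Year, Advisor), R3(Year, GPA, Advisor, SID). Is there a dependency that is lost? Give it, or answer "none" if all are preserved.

Check Major → GPA, Advisor: no single fragment contains all of {Major, GPA, Advisor}, and the restricted closure of {Major} across the fragments never reaches {GPA, Advisor}.
Advisor → Name is preserved.
Year, Advisor, SID → GPA, Name is preserved.
GPA → Year is preserved.

Major → GPA, Advisor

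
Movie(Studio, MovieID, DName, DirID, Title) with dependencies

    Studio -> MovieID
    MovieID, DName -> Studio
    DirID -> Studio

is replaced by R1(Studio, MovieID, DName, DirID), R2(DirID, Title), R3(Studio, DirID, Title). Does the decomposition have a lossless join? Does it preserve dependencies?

lossy but dependency-preserving

Lossless test (chase): Rows 1 and 3 agree on Studio; apply Studio→MovieID and equate their MovieID entries. Rows 1 and 2 agree on DirID; apply DirID→Studio and equate their Studio entries. Rows 1 and 2 agree on Studio; apply Studio→MovieID and equate their MovieID entries. No row becomes fully distinguished — the join is lossy.
Dependency preservation: every FD's attributes lie within a single fragment, so each can be enforced locally — preserved.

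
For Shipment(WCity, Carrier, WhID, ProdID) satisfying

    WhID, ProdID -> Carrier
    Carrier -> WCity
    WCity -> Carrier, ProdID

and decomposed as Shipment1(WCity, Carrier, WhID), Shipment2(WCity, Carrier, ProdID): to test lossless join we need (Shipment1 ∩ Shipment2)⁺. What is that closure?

WCity, Carrier, ProdID

Shipment1 ∩ Shipment2 = {WCity, Carrier}.
WCity → Carrier, ProdID applies, adding ProdID
Closure: {WCity, Carrier, ProdID}.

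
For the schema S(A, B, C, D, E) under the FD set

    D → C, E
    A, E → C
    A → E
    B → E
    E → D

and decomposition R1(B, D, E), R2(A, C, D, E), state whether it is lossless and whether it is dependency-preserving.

Lossless test: (D, E)⁺ = {C, D, E}, which is a superkey of neither fragment — lossy.
Dependency preservation: every FD's attributes lie within a single fragment, so each can be enforced locally — preserved.

lossy but dependency-preserving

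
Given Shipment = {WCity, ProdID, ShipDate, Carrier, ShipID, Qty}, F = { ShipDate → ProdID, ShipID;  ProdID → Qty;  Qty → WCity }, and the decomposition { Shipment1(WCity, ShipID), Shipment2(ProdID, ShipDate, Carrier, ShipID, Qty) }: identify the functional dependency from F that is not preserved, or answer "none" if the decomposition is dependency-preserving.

Check Qty → WCity: no single fragment contains all of {WCity, Qty}, and the restricted closure of {Qty} across the fragments never reaches {WCity}.
ShipDate → ProdID, ShipID is preserved.
ProdID → Qty is preserved.

Qty → WCity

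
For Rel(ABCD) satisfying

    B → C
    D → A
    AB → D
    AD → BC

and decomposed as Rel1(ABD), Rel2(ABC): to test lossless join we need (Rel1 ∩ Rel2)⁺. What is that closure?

Rel1 ∩ Rel2 = {AB}.
B → C applies, adding C
AB → D applies, adding D
Closure: {ABCD}.

ABCD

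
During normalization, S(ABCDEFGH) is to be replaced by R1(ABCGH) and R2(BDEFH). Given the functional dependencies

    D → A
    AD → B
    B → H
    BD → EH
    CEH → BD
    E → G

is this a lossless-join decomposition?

Common attributes: R1 ∩ R2 = {BH}.
No dependency enlarges {BH}, so (BH)⁺ = {BH}.
The closure contains neither all of R1 = {ABCGH} nor all of R2 = {BDEFH}, so the common attributes are not a superkey of either fragment. The join is lossy.

No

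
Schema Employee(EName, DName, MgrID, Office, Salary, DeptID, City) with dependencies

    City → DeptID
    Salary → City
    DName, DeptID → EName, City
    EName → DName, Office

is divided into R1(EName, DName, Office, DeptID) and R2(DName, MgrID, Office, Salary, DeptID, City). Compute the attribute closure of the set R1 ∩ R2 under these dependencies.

EName, DName, Office, DeptID, City

R1 ∩ R2 = {DName, Office, DeptID}.
DName, DeptID → EName, City applies, adding EName, City
Closure: {EName, DName, Office, DeptID, City}.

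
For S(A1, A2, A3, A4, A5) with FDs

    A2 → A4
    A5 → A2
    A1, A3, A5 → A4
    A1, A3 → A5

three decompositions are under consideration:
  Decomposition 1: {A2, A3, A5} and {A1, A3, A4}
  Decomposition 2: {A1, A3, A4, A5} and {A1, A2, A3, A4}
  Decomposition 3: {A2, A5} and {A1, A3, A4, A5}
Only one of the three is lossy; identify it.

Decomposition 1

Decomposition 1: common = {A3}, closure = {A3} → lossy.
Decomposition 2: common = {A1, A3, A4}, closure = {A1, A2, A3, A4, A5} → lossless.
Decomposition 3: common = {A5}, closure = {A2, A4, A5} → lossless.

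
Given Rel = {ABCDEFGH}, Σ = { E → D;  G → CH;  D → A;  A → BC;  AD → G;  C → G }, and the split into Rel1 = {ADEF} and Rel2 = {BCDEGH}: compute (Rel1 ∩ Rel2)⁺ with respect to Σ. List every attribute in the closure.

Rel1 ∩ Rel2 = {DE}.
D → A applies, adding A
A → BC applies, adding BC
AD → G applies, adding G
G → CH applies, adding H
Closure: {ABCDEGH}.

ABCDEGH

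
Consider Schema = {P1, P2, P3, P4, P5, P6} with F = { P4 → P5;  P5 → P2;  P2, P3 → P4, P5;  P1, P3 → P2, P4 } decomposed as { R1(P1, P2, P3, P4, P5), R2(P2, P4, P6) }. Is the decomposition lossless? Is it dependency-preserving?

Lossless test: (P2, P4)⁺ = {P2, P4, P5}, which is a superkey of neither fragment — lossy.
Dependency preservation: every FD's attributes lie within a single fragment, so each can be enforced locally — preserved.

lossy but dependency-preserving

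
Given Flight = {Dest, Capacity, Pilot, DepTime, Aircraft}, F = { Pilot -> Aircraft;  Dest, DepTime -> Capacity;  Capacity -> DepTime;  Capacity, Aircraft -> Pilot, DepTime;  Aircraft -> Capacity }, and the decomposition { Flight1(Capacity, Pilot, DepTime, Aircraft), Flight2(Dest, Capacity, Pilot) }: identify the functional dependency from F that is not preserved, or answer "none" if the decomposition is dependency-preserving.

Check Dest, DepTime → Capacity: no single fragment contains all of {Dest, Capacity, DepTime}, and the restricted closure of {Dest, DepTime} across the fragments never reaches {Capacity}.
Pilot → Aircraft is preserved.
Capacity → DepTime is preserved.
Capacity, Aircraft → Pilot, DepTime is preserved.
Aircraft → Capacity is preserved.

Dest, DepTime -> Capacity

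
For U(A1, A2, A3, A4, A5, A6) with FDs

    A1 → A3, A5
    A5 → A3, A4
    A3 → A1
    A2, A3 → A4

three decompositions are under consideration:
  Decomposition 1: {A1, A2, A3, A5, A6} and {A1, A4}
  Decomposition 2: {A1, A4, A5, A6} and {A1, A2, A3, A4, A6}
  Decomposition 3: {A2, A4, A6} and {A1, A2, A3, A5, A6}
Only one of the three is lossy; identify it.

Decomposition 3

Decomposition 1: common = {A1}, closure = {A1, A3, A4, A5} → lossless.
Decomposition 2: common = {A1, A4, A6}, closure = {A1, A3, A4, A5, A6} → lossless.
Decomposition 3: common = {A2, A6}, closure = {A2, A6} → lossy.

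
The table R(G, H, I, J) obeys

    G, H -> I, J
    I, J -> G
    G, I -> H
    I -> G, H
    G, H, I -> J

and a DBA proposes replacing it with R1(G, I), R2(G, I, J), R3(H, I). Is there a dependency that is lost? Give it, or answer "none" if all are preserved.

Check G, H → I, J: no single fragment contains all of {G, H, I, J}, and the restricted closure of {G, H} across the fragments never reaches {I, J}.
I, J → G is preserved.
G, I → H is preserved.
I → G, H is preserved.
G, H, I → J is preserved.

G, H -> I, J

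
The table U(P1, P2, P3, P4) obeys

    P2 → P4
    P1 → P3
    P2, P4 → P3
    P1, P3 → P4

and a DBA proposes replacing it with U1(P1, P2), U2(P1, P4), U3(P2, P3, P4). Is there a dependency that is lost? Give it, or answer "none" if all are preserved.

P1 → P3

Check P1 → P3: no single fragment contains all of {P1, P3}, and the restricted closure of {P1} across the fragments never reaches {P3}.
P2 → P4 is preserved.
P2, P4 → P3 is preserved.
P1, P3 → P4 is preserved.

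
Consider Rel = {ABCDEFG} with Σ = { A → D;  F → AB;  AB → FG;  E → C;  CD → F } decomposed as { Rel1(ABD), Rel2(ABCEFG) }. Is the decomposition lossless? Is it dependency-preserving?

lossless but not dependency-preserving

Lossless test: (AB)⁺ = {ABDFG}, which contains all of one fragment — lossless.
Dependency preservation: the restricted closure of {CD} across the fragments never reaches {F}, so CD → F cannot be enforced without a join — not preserved.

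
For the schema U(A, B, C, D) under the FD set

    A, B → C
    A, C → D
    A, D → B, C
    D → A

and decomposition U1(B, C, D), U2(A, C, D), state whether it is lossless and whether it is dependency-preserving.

Lossless test: (C, D)⁺ = {A, B, C, D}, which contains all of one fragment — lossless.
Dependency preservation: the restricted closure of {A, B} across the fragments never reaches {C}, so A, B → C cannot be enforced without a join — not preserved.

lossless but not dependency-preserving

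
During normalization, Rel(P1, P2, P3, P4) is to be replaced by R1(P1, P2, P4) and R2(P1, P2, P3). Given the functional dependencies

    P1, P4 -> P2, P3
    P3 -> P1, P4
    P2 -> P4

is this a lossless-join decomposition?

Yes

Common attributes: R1 ∩ R2 = {P1, P2}.
Closure of {P1, P2}: P2 → P4 applies, adding P4; P1, P4 → P2, P3 applies, adding P3. So (P1, P2)⁺ = {P1, P2, P3, P4}.
This closure contains every attribute of R1, so R1 ∩ R2 → R1. The join is lossless.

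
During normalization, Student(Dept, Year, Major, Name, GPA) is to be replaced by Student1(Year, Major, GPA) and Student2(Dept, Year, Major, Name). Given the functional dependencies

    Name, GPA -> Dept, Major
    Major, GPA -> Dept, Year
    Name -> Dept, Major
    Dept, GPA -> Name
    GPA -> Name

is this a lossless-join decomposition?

Common attributes: Student1 ∩ Student2 = {Year, Major}.
No dependency enlarges {Year, Major}, so (Year, Major)⁺ = {Year, Major}.
The closure contains neither all of Student1 = {Year, Major, GPA} nor all of Student2 = {Dept, Year, Major, Name}, so the common attributes are not a superkey of either fragment. The join is lossy.

No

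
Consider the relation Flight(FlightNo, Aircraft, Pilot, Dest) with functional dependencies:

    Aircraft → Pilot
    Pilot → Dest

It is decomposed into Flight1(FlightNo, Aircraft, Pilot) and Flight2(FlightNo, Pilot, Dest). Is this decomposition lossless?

Yes

Common attributes: Flight1 ∩ Flight2 = {FlightNo, Pilot}.
Closure of {FlightNo, Pilot}: Pilot → Dest applies, adding Dest. So (FlightNo, Pilot)⁺ = {FlightNo, Pilot, Dest}.
This closure contains every attribute of Flight2, so Flight1 ∩ Flight2 → Flight2. The join is lossless.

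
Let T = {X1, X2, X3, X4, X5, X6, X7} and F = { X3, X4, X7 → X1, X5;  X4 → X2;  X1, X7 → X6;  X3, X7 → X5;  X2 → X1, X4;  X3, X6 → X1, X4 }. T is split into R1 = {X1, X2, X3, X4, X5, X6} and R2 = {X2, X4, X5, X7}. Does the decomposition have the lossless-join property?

Common attributes: R1 ∩ R2 = {X2, X4, X5}.
Closure of {X2, X4, X5}: X2 → X1, X4 applies, adding X1. So (X2, X4, X5)⁺ = {X1, X2, X4, X5}.
The closure contains neither all of R1 = {X1, X2, X3, X4, X5, X6} nor all of R2 = {X2, X4, X5, X7}, so the common attributes are not a superkey of either fragment. The join is lossy.

No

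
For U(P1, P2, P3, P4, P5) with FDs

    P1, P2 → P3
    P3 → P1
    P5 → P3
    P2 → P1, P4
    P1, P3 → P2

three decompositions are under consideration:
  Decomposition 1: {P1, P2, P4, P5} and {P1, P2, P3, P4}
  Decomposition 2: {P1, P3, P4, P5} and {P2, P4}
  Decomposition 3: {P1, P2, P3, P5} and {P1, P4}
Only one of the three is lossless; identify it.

Decomposition 1

Decomposition 1: common = {P1, P2, P4}, closure = {P1, P2, P3, P4} → lossless.
Decomposition 2: common = {P4}, closure = {P4} → lossy.
Decomposition 3: common = {P1}, closure = {P1} → lossy.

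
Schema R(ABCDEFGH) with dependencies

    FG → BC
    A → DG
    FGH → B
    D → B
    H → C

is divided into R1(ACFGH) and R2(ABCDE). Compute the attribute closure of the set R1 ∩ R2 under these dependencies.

R1 ∩ R2 = {AC}.
A → DG applies, adding DG
D → B applies, adding B
Closure: {ABCDG}.

ABCDG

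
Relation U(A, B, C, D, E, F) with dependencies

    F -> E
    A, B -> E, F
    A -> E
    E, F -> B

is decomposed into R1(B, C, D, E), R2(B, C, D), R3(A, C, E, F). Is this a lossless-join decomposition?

No

Chase test. Columns are A, B, C, D, E, F; row i has aⱼ where attribute j ∈ Ri, else bᵢⱼ.
Initial tableau (one row per fragment):
  row 1: b11 a2 a3 a4 a5 b16
  row 2: b21 a2 a3 a4 b25 b26
  row 3: a1 b32 a3 b34 a5 a6
No row becomes fully distinguished — the join is lossy.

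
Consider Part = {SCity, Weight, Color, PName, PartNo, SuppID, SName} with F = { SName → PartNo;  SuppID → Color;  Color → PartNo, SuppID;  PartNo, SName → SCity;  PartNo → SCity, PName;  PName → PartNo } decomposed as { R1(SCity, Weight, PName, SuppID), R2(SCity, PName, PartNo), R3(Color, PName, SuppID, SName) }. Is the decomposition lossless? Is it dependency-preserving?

lossy but dependency-preserving

Lossless test (chase): Rows 1 and 3 agree on SuppID; apply SuppID→Color and equate their Color entries. Rows 1 and 3 agree on Color; apply Color→PartNo, SuppID and equate their PartNo, SuppID entries. Rows 1 and 3 agree on PartNo; apply PartNo→SCity, PName and equate their SCity, PName entries. Rows 1 and 2 agree on PName; apply PName→PartNo and equate their PartNo entries. No row becomes fully distinguished — the join is lossy.
Dependency preservation: SName → PartNo; Color → PartNo, SuppID; PartNo, SName → SCity are not contained in any single fragment, but the restricted closure of each left-hand side across the fragments still reaches the right-hand side; the remaining FDs each lie inside some fragment. All dependencies are preserved.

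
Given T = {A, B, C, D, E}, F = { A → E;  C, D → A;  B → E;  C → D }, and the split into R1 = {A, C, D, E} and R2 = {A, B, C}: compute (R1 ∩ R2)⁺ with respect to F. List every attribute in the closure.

R1 ∩ R2 = {A, C}.
A → E applies, adding E
C → D applies, adding D
Closure: {A, C, D, E}.

A, C, D, E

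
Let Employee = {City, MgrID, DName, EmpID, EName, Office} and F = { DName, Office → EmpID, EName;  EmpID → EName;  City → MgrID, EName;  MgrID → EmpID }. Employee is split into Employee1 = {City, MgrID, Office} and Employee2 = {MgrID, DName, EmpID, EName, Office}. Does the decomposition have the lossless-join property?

Common attributes: Employee1 ∩ Employee2 = {MgrID, Office}.
Closure of {MgrID, Office}: MgrID → EmpID applies, adding EmpID; EmpID → EName applies, adding EName. So (MgrID, Office)⁺ = {MgrID, EmpID, EName, Office}.
The closure contains neither all of Employee1 = {City, MgrID, Office} nor all of Employee2 = {MgrID, DName, EmpID, EName, Office}, so the common attributes are not a superkey of either fragment. The join is lossy.

No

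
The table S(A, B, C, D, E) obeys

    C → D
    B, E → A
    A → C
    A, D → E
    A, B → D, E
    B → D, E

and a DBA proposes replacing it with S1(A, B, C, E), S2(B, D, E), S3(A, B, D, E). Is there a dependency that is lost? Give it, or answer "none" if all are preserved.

C → D

Check C → D: no single fragment contains all of {C, D}, and the restricted closure of {C} across the fragments never reaches {D}.
B, E → A is preserved.
A → C is preserved.
A, D → E is preserved.
A, B → D, E is preserved.
B → D, E is preserved.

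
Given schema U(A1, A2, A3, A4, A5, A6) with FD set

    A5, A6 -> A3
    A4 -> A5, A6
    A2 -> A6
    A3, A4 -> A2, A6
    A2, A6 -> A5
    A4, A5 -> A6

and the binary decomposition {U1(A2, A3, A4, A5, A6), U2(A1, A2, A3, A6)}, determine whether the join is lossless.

Common attributes: U1 ∩ U2 = {A2, A3, A6}.
Closure of {A2, A3, A6}: A2, A6 → A5 applies, adding A5. So (A2, A3, A6)⁺ = {A2, A3, A5, A6}.
The closure contains neither all of U1 = {A2, A3, A4, A5, A6} nor all of U2 = {A1, A2, A3, A6}, so the common attributes are not a superkey of either fragment. The join is lossy.

No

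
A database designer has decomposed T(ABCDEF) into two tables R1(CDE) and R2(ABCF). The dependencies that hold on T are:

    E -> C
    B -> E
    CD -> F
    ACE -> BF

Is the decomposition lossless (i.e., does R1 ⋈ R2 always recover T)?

No

Common attributes: R1 ∩ R2 = {C}.
No dependency enlarges {C}, so (C)⁺ = {C}.
The closure contains neither all of R1 = {CDE} nor all of R2 = {ABCF}, so the common attributes are not a superkey of either fragment. The join is lossy.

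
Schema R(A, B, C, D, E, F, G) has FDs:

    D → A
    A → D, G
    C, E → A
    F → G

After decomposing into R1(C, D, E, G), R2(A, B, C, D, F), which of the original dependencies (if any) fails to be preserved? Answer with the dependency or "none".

Check F → G: no single fragment contains all of {F, G}, and the restricted closure of {F} across the fragments never reaches {G}.
D → A is preserved.
A → D, G is preserved.
C, E → A is preserved.

F → G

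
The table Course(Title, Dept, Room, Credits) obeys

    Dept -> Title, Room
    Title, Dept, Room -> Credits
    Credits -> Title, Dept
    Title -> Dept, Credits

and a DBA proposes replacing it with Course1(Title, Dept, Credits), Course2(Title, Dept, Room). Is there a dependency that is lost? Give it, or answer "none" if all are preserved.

Dept → Title, Room lies within Course2.
Title, Dept, Room → Credits: restricted closure across fragments reaches Credits.
Credits → Title, Dept lies within Course1.
Title → Dept, Credits lies within Course1.
Every dependency is enforceable on the fragments, so the decomposition is dependency-preserving.

none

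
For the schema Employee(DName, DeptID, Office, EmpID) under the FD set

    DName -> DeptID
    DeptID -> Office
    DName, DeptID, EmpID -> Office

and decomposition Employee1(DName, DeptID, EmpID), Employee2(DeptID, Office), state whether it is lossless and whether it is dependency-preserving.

lossless and dependency-preserving

Lossless test: (DeptID)⁺ = {DeptID, Office}, which contains all of one fragment — lossless.
Dependency preservation: DName, DeptID, EmpID → Office is not contained in any single fragment, but the restricted closure of its left-hand side across the fragments still reaches the right-hand side; the remaining FDs each lie inside some fragment. All dependencies are preserved.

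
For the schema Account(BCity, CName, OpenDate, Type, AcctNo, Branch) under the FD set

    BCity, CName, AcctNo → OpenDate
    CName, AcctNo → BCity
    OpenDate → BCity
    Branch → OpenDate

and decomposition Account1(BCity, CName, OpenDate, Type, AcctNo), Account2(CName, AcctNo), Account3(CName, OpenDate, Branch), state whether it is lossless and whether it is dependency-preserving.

lossy but dependency-preserving

Lossless test (chase): Rows 1 and 2 agree on CName, AcctNo; apply CName, AcctNo→BCity and equate their BCity entries. Rows 1 and 3 agree on OpenDate; apply OpenDate→BCity and equate their BCity entries. Rows 1 and 2 agree on BCity, CName, AcctNo; apply BCity, CName, AcctNo→OpenDate and equate their OpenDate entries. No row becomes fully distinguished — the join is lossy.
Dependency preservation: every FD's attributes lie within a single fragment, so each can be enforced locally — preserved.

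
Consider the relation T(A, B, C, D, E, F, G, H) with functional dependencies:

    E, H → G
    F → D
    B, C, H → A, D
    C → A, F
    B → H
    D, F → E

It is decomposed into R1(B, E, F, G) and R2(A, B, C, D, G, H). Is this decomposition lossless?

No

Common attributes: R1 ∩ R2 = {B, G}.
Closure of {B, G}: B → H applies, adding H. So (B, G)⁺ = {B, G, H}.
The closure contains neither all of R1 = {B, E, F, G} nor all of R2 = {A, B, C, D, G, H}, so the common attributes are not a superkey of either fragment. The join is lossy.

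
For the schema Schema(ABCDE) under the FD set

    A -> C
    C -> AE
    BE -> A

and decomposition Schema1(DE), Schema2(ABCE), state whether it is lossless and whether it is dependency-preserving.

Lossless test: (E)⁺ = {E}, which is a superkey of neither fragment — lossy.
Dependency preservation: every FD's attributes lie within a single fragment, so each can be enforced locally — preserved.

lossy but dependency-preserving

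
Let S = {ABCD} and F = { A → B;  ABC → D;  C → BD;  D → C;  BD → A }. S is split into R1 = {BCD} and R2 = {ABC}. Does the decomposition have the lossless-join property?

Common attributes: R1 ∩ R2 = {BC}.
Closure of {BC}: C → BD applies, adding D; BD → A applies, adding A. So (BC)⁺ = {ABCD}.
This closure contains every attribute of R1, so R1 ∩ R2 → R1. The join is lossless.

Yes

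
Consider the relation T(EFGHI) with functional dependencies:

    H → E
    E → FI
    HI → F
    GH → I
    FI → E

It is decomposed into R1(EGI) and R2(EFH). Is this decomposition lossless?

No

Common attributes: R1 ∩ R2 = {E}.
Closure of {E}: E → FI applies, adding FI. So (E)⁺ = {EFI}.
The closure contains neither all of R1 = {EGI} nor all of R2 = {EFH}, so the common attributes are not a superkey of either fragment. The join is lossy.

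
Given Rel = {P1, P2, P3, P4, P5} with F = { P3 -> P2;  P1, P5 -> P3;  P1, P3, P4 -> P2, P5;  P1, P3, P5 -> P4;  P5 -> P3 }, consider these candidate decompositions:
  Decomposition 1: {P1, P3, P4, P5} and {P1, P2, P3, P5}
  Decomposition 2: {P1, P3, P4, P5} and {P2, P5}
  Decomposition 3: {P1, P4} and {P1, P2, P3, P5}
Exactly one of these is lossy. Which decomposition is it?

Decomposition 3

Decomposition 1: common = {P1, P3, P5}, closure = {P1, P2, P3, P4, P5} → lossless.
Decomposition 2: common = {P5}, closure = {P2, P3, P5} → lossless.
Decomposition 3: common = {P1}, closure = {P1} → lossy.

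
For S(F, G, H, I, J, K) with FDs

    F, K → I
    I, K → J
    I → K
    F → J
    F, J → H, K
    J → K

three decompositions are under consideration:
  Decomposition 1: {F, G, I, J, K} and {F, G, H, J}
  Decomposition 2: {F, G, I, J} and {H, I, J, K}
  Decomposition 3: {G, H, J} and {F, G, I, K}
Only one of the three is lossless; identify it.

Decomposition 1

Decomposition 1: common = {F, G, J}, closure = {F, G, H, I, J, K} → lossless.
Decomposition 2: common = {I, J}, closure = {I, J, K} → lossy.
Decomposition 3: common = {G}, closure = {G} → lossy.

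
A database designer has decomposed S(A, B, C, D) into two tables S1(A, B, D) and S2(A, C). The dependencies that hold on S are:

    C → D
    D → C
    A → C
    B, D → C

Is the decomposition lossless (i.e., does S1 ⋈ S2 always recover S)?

Common attributes: S1 ∩ S2 = {A}.
Closure of {A}: A → C applies, adding C; C → D applies, adding D. So (A)⁺ = {A, C, D}.
This closure contains every attribute of S2, so S1 ∩ S2 → S2. The join is lossless.

Yes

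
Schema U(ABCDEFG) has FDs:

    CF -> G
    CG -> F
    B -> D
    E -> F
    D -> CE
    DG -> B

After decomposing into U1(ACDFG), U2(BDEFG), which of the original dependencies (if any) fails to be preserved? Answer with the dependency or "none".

CF → G lies within U1.
CG → F lies within U1.
B → D lies within U2.
E → F lies within U2.
D → CE: restricted closure across fragments reaches CE.
DG → B lies within U2.
Every dependency is enforceable on the fragments, so the decomposition is dependency-preserving.

none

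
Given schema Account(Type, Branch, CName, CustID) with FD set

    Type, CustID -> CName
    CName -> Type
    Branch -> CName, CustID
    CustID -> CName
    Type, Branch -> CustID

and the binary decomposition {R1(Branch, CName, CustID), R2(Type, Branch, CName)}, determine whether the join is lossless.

Common attributes: R1 ∩ R2 = {Branch, CName}.
Closure of {Branch, CName}: CName → Type applies, adding Type; Branch → CName, CustID applies, adding CustID. So (Branch, CName)⁺ = {Type, Branch, CName, CustID}.
This closure contains every attribute of R1, so R1 ∩ R2 → R1. The join is lossless.

Yes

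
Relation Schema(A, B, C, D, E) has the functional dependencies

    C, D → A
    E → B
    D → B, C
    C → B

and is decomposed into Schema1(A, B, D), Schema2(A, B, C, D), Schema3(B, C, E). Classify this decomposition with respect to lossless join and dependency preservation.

Lossless test (chase): Rows 1 and 2 agree on D; apply D→B, C and equate their B, C entries. No row becomes fully distinguished — the join is lossy.
Dependency preservation: every FD's attributes lie within a single fragment, so each can be enforced locally — preserved.

lossy but dependency-preserving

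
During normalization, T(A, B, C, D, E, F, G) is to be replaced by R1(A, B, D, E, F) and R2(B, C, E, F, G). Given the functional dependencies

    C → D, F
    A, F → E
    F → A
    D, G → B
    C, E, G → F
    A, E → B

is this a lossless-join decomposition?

Common attributes: R1 ∩ R2 = {B, E, F}.
Closure of {B, E, F}: F → A applies, adding A. So (B, E, F)⁺ = {A, B, E, F}.
The closure contains neither all of R1 = {A, B, D, E, F} nor all of R2 = {B, C, E, F, G}, so the common attributes are not a superkey of either fragment. The join is lossy.

No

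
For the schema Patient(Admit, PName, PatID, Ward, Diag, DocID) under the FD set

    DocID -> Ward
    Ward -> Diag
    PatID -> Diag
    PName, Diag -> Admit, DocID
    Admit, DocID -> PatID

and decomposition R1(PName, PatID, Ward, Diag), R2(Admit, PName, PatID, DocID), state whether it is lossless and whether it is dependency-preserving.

Lossless test: (PName, PatID)⁺ = {Admit, PName, PatID, Ward, Diag, DocID}, which contains all of one fragment — lossless.
Dependency preservation: the restricted closure of {DocID} across the fragments never reaches {Ward}, so DocID → Ward cannot be enforced without a join — not preserved.

lossless but not dependency-preserving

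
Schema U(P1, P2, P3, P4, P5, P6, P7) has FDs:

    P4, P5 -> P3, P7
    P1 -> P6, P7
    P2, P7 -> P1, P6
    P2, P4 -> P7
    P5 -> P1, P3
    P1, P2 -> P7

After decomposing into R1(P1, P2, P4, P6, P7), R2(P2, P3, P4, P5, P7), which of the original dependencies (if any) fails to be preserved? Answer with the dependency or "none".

P5 -> P1, P3

Check P5 → P1, P3: no single fragment contains all of {P1, P3, P5}, and the restricted closure of {P5} across the fragments never reaches {P1, P3}.
P4, P5 → P3, P7 is preserved.
P1 → P6, P7 is preserved.
P2, P7 → P1, P6 is preserved.
P2, P4 → P7 is preserved.
P1, P2 → P7 is preserved.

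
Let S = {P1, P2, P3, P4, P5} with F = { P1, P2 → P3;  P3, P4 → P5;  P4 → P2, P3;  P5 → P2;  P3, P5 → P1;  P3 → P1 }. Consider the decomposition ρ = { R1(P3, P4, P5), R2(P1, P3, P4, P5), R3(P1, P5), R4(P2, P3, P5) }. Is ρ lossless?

Yes

Chase test. Columns are P1, P2, P3, P4, P5; row i has aⱼ where attribute j ∈ Ri, else bᵢⱼ.
Initial tableau (one row per fragment):
  row 1: b11 b12 a3 a4 a5
  row 2: a1 b22 a3 a4 a5
  row 3: a1 b32 b33 b34 a5
  row 4: b41 a2 a3 b44 a5
Rows 1 and 2 agree on P4; apply P4→P2, P3 and equate their P2, P3 entries.
Rows 1 and 3 agree on P5; apply P5→P2 and equate their P2 entries.
Rows 1 and 4 agree on P5; apply P5→P2 and equate their P2 entries.
Rows 1 and 2 agree on P3, P5; apply P3, P5→P1 and equate their P1 entries.
Rows 1 and 4 agree on P3, P5; apply P3, P5→P1 and equate their P1 entries.
Rows 1 and 3 agree on P1, P2; apply P1, P2→P3 and equate their P3 entries.
Row 1 is now all distinguished symbols — the join is lossless.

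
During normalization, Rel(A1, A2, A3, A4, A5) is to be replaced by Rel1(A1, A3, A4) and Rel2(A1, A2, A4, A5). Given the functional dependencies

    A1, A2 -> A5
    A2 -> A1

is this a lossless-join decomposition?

Common attributes: Rel1 ∩ Rel2 = {A1, A4}.
No dependency enlarges {A1, A4}, so (A1, A4)⁺ = {A1, A4}.
The closure contains neither all of Rel1 = {A1, A3, A4} nor all of Rel2 = {A1, A2, A4, A5}, so the common attributes are not a superkey of either fragment. The join is lossy.

No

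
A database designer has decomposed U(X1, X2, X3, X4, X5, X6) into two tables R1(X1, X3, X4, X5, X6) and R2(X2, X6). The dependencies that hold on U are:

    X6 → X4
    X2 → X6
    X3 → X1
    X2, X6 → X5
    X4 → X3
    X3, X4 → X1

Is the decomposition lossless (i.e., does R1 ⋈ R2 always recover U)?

Common attributes: R1 ∩ R2 = {X6}.
Closure of {X6}: X6 → X4 applies, adding X4; X4 → X3 applies, adding X3; X3, X4 → X1 applies, adding X1. So (X6)⁺ = {X1, X3, X4, X6}.
The closure contains neither all of R1 = {X1, X3, X4, X5, X6} nor all of R2 = {X2, X6}, so the common attributes are not a superkey of either fragment. The join is lossy.

No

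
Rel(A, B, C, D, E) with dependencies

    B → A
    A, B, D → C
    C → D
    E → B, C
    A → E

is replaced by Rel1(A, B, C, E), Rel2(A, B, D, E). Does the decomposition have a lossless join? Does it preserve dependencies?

lossless but not dependency-preserving

Lossless test: (A, B, E)⁺ = {A, B, C, D, E}, which contains all of one fragment — lossless.
Dependency preservation: the restricted closure of {C} across the fragments never reaches {D}, so C → D cannot be enforced without a join — not preserved.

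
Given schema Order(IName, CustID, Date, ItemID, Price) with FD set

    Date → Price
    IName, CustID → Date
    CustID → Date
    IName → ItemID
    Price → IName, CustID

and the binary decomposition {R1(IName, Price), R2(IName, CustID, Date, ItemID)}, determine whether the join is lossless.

No

Common attributes: R1 ∩ R2 = {IName}.
Closure of {IName}: IName → ItemID applies, adding ItemID. So (IName)⁺ = {IName, ItemID}.
The closure contains neither all of R1 = {IName, Price} nor all of R2 = {IName, CustID, Date, ItemID}, so the common attributes are not a superkey of either fragment. The join is lossy.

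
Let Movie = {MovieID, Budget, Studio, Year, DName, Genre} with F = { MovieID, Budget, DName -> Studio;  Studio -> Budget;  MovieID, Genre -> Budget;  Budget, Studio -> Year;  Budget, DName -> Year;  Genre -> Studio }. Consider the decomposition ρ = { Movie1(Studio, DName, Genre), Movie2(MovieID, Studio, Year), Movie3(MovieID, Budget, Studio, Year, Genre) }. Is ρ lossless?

No

Chase test. Columns are MovieID, Budget, Studio, Year, DName, Genre; row i has aⱼ where attribute j ∈ Moviei, else bᵢⱼ.
Initial tableau (one row per fragment):
  row 1: b11 b12 a3 b14 a5 a6
  row 2: a1 b22 a3 a4 b25 b26
  row 3: a1 a2 a3 a4 b35 a6
Rows 1 and 2 agree on Studio; apply Studio→Budget and equate their Budget entries.
Rows 1 and 3 agree on Studio; apply Studio→Budget and equate their Budget entries.
Rows 1 and 2 agree on Budget, Studio; apply Budget, Studio→Year and equate their Year entries.
No row becomes fully distinguished — the join is lossy.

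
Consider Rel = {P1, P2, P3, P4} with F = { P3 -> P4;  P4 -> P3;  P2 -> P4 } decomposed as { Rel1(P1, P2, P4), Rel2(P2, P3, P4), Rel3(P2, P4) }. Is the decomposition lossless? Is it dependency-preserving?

Lossless test (chase): Rows 1 and 2 agree on P4; apply P4→P3 and equate their P3 entries. Rows 1 and 3 agree on P4; apply P4→P3 and equate their P3 entries. Row 1 is now all distinguished symbols — the join is lossless.
Dependency preservation: every FD's attributes lie within a single fragment, so each can be enforced locally — preserved.

lossless and dependency-preserving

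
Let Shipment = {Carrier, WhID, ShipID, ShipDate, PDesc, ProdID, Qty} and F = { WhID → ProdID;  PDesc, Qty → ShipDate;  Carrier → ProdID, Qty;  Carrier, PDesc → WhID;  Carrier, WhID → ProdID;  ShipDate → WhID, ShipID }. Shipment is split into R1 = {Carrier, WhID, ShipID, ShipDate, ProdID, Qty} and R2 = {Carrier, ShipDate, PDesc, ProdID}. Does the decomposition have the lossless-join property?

Yes

Common attributes: R1 ∩ R2 = {Carrier, ShipDate, ProdID}.
Closure of {Carrier, ShipDate, ProdID}: Carrier → ProdID, Qty applies, adding Qty; ShipDate → WhID, ShipID applies, adding WhID, ShipID. So (Carrier, ShipDate, ProdID)⁺ = {Carrier, WhID, ShipID, ShipDate, ProdID, Qty}.
This closure contains every attribute of R1, so R1 ∩ R2 → R1. The join is lossless.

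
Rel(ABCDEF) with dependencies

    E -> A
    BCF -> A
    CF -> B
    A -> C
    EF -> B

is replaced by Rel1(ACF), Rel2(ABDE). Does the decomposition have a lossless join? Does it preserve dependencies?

lossy and not dependency-preserving

Lossless test: (A)⁺ = {AC}, which is a superkey of neither fragment — lossy.
Dependency preservation: the restricted closure of {CF} across the fragments never reaches {B}, so CF → B cannot be enforced without a join — not preserved.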